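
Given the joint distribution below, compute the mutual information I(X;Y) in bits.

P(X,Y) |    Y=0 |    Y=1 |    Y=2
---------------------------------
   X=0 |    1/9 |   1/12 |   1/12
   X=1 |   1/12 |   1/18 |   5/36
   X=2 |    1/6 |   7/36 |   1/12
0.0636 bits

Mutual information: I(X;Y) = H(X) + H(Y) - H(X,Y)

Marginals:
P(X) = (5/18, 5/18, 4/9), H(X) = 1.5466 bits
P(Y) = (13/36, 1/3, 11/36), H(Y) = 1.5816 bits

Joint entropy: H(X,Y) = 3.0646 bits

I(X;Y) = 1.5466 + 1.5816 - 3.0646 = 0.0636 bits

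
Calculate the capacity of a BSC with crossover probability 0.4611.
0.0044 bits

For a binary symmetric channel (BSC) with error probability p:
Capacity C = 1 - H(p) bits per symbol

where H(p) = -p log₂(p) - (1-p) log₂(1-p) is the binary entropy function.

H(0.4611) = 0.9956 bits
C = 1 - 0.9956 = 0.0044 bits per symbol

This means we can reliably transmit up to 0.0044 bits of information per channel use.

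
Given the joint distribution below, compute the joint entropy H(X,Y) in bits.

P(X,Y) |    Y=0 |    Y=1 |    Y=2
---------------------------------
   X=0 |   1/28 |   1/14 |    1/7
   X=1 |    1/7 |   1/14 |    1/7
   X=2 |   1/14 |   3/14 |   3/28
3.0122 bits

Joint entropy is H(X,Y) = -Σ_{x,y} p(x,y) log p(x,y).

Summing over all non-zero entries:
H(X,Y) = -[1/28·log_2(1/28) + 1/14·log_2(1/14) + 1/7·log_2(1/7) + 1/7·log_2(1/7) + 1/14·log_2(1/14) + 1/7·log_2(1/7) + 1/14·log_2(1/14) + 3/14·log_2(3/14) + 3/28·log_2(3/28)]
H(X,Y) = 3.0122 bits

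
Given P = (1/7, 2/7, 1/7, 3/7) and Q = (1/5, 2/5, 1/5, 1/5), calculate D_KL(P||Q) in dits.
0.0584 dits

KL divergence: D_KL(P||Q) = Σ p(x) log(p(x)/q(x))

Computing term by term:
  x=0: 1/7 × log_10[(1/7)/(1/5)] = 1/7 × -0.1461 = -0.0209
  x=1: 2/7 × log_10[(2/7)/(2/5)] = 2/7 × -0.1461 = -0.0418
  x=2: 1/7 × log_10[(1/7)/(1/5)] = 1/7 × -0.1461 = -0.0209
  x=3: 3/7 × log_10[(3/7)/(1/5)] = 3/7 × 0.3310 = 0.1419

D_KL(P||Q) = 0.0584 dits

Note: KL divergence is always non-negative and equals 0 iff P = Q.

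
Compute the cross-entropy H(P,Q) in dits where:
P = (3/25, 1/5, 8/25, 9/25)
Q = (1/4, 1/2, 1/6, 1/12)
0.7700 dits

Cross-entropy: H(P,Q) = -Σ p(x) log q(x)

Alternatively: H(P,Q) = H(P) + D_KL(P||Q)
H(P) = 0.5684 dits
D_KL(P||Q) = 0.2016 dits

H(P,Q) = 0.5684 + 0.2016 = 0.7700 dits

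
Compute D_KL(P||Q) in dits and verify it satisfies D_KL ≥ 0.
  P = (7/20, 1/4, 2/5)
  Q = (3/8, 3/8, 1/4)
0.0271 dits

KL divergence satisfies the Gibbs inequality: D_KL(P||Q) ≥ 0 for all distributions P, Q.

D_KL(P||Q) = Σ p(x) log(p(x)/q(x))
Term by term:
  x=0: 7/20 × log_10[(7/20)/(3/8)] = -0.0105
  x=1: 1/4 × log_10[(1/4)/(3/8)] = -0.0440
  x=2: 2/5 × log_10[(2/5)/(1/4)] = 0.0816
D_KL(P||Q) = 0.0271 dits

D_KL(P||Q) = 0.0271 ≥ 0 ✓

This non-negativity is a fundamental property: relative entropy cannot be negative because it measures how different Q is from P.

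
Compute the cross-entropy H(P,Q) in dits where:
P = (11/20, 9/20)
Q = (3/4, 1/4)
0.3396 dits

Cross-entropy: H(P,Q) = -Σ p(x) log q(x)

Alternatively: H(P,Q) = H(P) + D_KL(P||Q)
H(P) = 0.2989 dits
D_KL(P||Q) = 0.0408 dits

H(P,Q) = 0.2989 + 0.0408 = 0.3396 dits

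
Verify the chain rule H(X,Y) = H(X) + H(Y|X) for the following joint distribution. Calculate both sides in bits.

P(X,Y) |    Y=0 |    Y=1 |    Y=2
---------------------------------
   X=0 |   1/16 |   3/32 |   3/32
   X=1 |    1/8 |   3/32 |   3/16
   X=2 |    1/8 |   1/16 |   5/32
H(X,Y) = 3.0817, H(X) = 1.5575, H(Y|X) = 1.5242 (all in bits)

Chain rule: H(X,Y) = H(X) + H(Y|X)

Left side — joint entropy directly:
H(X,Y) = -Σ p(x,y) log p(x,y) = 3.0817 bits

Right side — compute H(Y|X) from the conditional distributions:
P(X) = (1/4, 13/32, 11/32), so H(X) = 1.5575 bits
H(Y|X) = Σ_x P(X=x) · H(Y|X=x):
  P(Y|X=0) = (1/4, 3/8, 3/8), H(Y|X=0) = 1.5613, weight P(X=0) = 1/4
  P(Y|X=1) = (4/13, 3/13, 6/13), H(Y|X=1) = 1.5262, weight P(X=1) = 13/32
  P(Y|X=2) = (4/11, 2/11, 5/11), H(Y|X=2) = 1.4949, weight P(X=2) = 11/32
H(Y|X) = 1.5242 bits

H(X) + H(Y|X) = 1.5575 + 1.5242 = 3.0817 bits

Both sides equal 3.0817 bits. ✓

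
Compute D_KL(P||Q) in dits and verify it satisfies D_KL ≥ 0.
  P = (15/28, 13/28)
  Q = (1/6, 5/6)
0.1537 dits

KL divergence satisfies the Gibbs inequality: D_KL(P||Q) ≥ 0 for all distributions P, Q.

D_KL(P||Q) = Σ p(x) log(p(x)/q(x))
Term by term:
  x=0: 15/28 × log_10[(15/28)/(1/6)] = 0.2717
  x=1: 13/28 × log_10[(13/28)/(5/6)] = -0.1179
D_KL(P||Q) = 0.1537 dits

D_KL(P||Q) = 0.1537 ≥ 0 ✓

This non-negativity is a fundamental property: relative entropy cannot be negative because it measures how different Q is from P.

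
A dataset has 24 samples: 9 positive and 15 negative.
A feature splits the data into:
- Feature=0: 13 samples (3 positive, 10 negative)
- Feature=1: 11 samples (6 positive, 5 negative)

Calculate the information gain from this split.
0.0767 bits

Information Gain = H(Y) - H(Y|Feature)

Before split:
P(positive) = 9/24 = 0.3750
H(Y) = 0.9544 bits

After split:
Feature=0: H = 0.7793 bits (weight = 13/24)
Feature=1: H = 0.9940 bits (weight = 11/24)
H(Y|Feature) = (13/24)×0.7793 + (11/24)×0.9940 = 0.8777 bits

Information Gain = 0.9544 - 0.8777 = 0.0767 bits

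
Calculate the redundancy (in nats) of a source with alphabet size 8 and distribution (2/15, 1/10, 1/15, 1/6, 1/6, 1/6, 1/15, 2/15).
0.0549 nats

Redundancy measures how far a source is from maximum entropy:
R = H_max - H(X)

Maximum entropy for 8 symbols: H_max = log_e(8) = 2.0794 nats
Actual entropy: H(X) = 2.0245 nats
Redundancy: R = 2.0794 - 2.0245 = 0.0549 nats

This redundancy represents potential for compression: the source could be compressed by 0.0549 nats per symbol.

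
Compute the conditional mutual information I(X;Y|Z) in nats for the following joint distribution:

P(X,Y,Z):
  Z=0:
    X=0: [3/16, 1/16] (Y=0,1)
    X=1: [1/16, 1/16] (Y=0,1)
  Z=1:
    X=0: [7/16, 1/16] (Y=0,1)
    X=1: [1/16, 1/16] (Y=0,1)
0.0492 nats

Conditional mutual information: I(X;Y|Z) = H(X|Z) + H(Y|Z) - H(X,Y|Z)

H(Z) = 0.6616
H(X,Z) = 1.2130 → H(X|Z) = 0.5514
H(Y,Z) = 1.2130 → H(Y|Z) = 0.5514
H(X,Y,Z) = 1.7153 → H(X,Y|Z) = 1.0537

I(X;Y|Z) = 0.5514 + 0.5514 - 1.0537 = 0.0492 nats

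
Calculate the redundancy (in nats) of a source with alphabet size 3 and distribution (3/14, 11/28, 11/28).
0.0344 nats

Redundancy measures how far a source is from maximum entropy:
R = H_max - H(X)

Maximum entropy for 3 symbols: H_max = log_e(3) = 1.0986 nats
Actual entropy: H(X) = 1.0642 nats
Redundancy: R = 1.0986 - 1.0642 = 0.0344 nats

This redundancy represents potential for compression: the source could be compressed by 0.0344 nats per symbol.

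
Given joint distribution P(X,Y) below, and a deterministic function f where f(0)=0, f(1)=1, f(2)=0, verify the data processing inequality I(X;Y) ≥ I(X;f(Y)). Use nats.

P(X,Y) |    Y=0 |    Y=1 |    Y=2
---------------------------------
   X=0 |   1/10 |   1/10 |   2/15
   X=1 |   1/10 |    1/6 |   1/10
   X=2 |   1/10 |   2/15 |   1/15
I(X;Y) = 0.0164, I(X;f(Y)) = 0.0107, inequality holds: 0.0164 ≥ 0.0107

Data Processing Inequality: For any Markov chain X → Y → Z, we have I(X;Y) ≥ I(X;Z).

Here Z = f(Y) is a deterministic function of Y, forming X → Y → Z.

Original I(X;Y) = 0.0164 nats

After applying f:
P(X,Z) where Z=f(Y):
- P(X,Z=0) = P(X,Y=0) + P(X,Y=2)
- P(X,Z=1) = P(X,Y=1)

I(X;Z) = I(X;f(Y)) = 0.0107 nats

Verification: 0.0164 ≥ 0.0107 ✓

Information cannot be created by processing; the function f can only lose information about X.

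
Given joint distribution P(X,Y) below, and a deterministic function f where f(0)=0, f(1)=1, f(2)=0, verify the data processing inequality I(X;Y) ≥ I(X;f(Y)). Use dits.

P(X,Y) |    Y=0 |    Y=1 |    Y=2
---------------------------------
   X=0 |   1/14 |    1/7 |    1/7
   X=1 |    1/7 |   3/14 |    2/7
I(X;Y) = 0.0010, I(X;f(Y)) = 0.0010, inequality holds: 0.0010 ≥ 0.0010

Data Processing Inequality: For any Markov chain X → Y → Z, we have I(X;Y) ≥ I(X;Z).

Here Z = f(Y) is a deterministic function of Y, forming X → Y → Z.

Original I(X;Y) = 0.0010 dits

After applying f:
P(X,Z) where Z=f(Y):
- P(X,Z=0) = P(X,Y=0) + P(X,Y=2)
- P(X,Z=1) = P(X,Y=1)

I(X;Z) = I(X;f(Y)) = 0.0010 dits

Verification: 0.0010 ≥ 0.0010 ✓

Information cannot be created by processing; the function f can only lose information about X.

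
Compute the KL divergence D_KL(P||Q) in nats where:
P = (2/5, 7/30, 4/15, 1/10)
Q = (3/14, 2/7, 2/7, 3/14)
0.1078 nats

KL divergence: D_KL(P||Q) = Σ p(x) log(p(x)/q(x))

Computing term by term:
  x=0: 2/5 × log_e[(2/5)/(3/14)] = 2/5 × 0.6242 = 0.2497
  x=1: 7/30 × log_e[(7/30)/(2/7)] = 7/30 × -0.2025 = -0.0473
  x=2: 4/15 × log_e[(4/15)/(2/7)] = 4/15 × -0.0690 = -0.0184
  x=3: 1/10 × log_e[(1/10)/(3/14)] = 1/10 × -0.7621 = -0.0762

D_KL(P||Q) = 0.1078 nats

Note: KL divergence is always non-negative and equals 0 iff P = Q.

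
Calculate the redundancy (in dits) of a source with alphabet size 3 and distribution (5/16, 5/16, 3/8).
0.0017 dits

Redundancy measures how far a source is from maximum entropy:
R = H_max - H(X)

Maximum entropy for 3 symbols: H_max = log_10(3) = 0.4771 dits
Actual entropy: H(X) = 0.4755 dits
Redundancy: R = 0.4771 - 0.4755 = 0.0017 dits

This redundancy represents potential for compression: the source could be compressed by 0.0017 dits per symbol.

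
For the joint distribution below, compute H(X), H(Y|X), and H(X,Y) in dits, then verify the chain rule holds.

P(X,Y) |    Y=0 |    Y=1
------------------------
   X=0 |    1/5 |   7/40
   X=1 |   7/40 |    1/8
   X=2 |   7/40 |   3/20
H(X,Y) = 0.7737, H(X) = 0.4752, H(Y|X) = 0.2984 (all in dits)

Chain rule: H(X,Y) = H(X) + H(Y|X)

Left side — joint entropy directly:
H(X,Y) = -Σ p(x,y) log p(x,y) = 0.7737 dits

Right side — compute H(Y|X) from the conditional distributions:
P(X) = (3/8, 3/10, 13/40), so H(X) = 0.4752 dits
H(Y|X) = Σ_x P(X=x) · H(Y|X=x):
  P(Y|X=0) = (8/15, 7/15), H(Y|X=0) = 0.3001, weight P(X=0) = 3/8
  P(Y|X=1) = (7/12, 5/12), H(Y|X=1) = 0.2950, weight P(X=1) = 3/10
  P(Y|X=2) = (7/13, 6/13), H(Y|X=2) = 0.2997, weight P(X=2) = 13/40
H(Y|X) = 0.2984 dits

H(X) + H(Y|X) = 0.4752 + 0.2984 = 0.7737 dits

Both sides equal 0.7737 dits. ✓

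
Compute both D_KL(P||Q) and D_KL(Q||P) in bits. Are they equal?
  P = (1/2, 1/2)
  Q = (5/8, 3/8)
D_KL(P||Q) = 0.0466, D_KL(Q||P) = 0.0456

KL divergence is not symmetric: D_KL(P||Q) ≠ D_KL(Q||P) in general.

D_KL(P||Q) = 0.0466 bits
D_KL(Q||P) = 0.0456 bits

No, they are not equal!

This asymmetry is why KL divergence is not a true distance metric.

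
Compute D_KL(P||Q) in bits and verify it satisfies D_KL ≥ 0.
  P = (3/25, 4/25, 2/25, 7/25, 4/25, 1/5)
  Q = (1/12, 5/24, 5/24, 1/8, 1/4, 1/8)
0.2501 bits

KL divergence satisfies the Gibbs inequality: D_KL(P||Q) ≥ 0 for all distributions P, Q.

D_KL(P||Q) = Σ p(x) log(p(x)/q(x))
Term by term:
  x=0: 3/25 × log_2[(3/25)/(1/12)] = 0.0631
  x=1: 4/25 × log_2[(4/25)/(5/24)] = -0.0609
  x=2: 2/25 × log_2[(2/25)/(5/24)] = -0.1105
  x=3: 7/25 × log_2[(7/25)/(1/8)] = 0.3258
  x=4: 4/25 × log_2[(4/25)/(1/4)] = -0.1030
  x=5: 1/5 × log_2[(1/5)/(1/8)] = 0.1356
D_KL(P||Q) = 0.2501 bits

D_KL(P||Q) = 0.2501 ≥ 0 ✓

This non-negativity is a fundamental property: relative entropy cannot be negative because it measures how different Q is from P.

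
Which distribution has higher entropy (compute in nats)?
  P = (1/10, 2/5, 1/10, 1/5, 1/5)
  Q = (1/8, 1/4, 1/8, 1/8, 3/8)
Q

Computing entropies in nats:
H(P) = 1.4708
H(Q) = 1.4942

Distribution Q has higher entropy.

Intuition: The distribution closer to uniform (more spread out) has higher entropy.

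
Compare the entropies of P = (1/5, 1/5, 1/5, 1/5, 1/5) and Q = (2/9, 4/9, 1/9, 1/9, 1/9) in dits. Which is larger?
P

Computing entropies in dits:
H(P) = 0.6990
H(Q) = 0.6198

Distribution P has higher entropy.

Intuition: The distribution closer to uniform (more spread out) has higher entropy.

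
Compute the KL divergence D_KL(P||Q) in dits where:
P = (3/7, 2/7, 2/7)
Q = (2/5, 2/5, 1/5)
0.0153 dits

KL divergence: D_KL(P||Q) = Σ p(x) log(p(x)/q(x))

Computing term by term:
  x=0: 3/7 × log_10[(3/7)/(2/5)] = 3/7 × 0.0300 = 0.0128
  x=1: 2/7 × log_10[(2/7)/(2/5)] = 2/7 × -0.1461 = -0.0418
  x=2: 2/7 × log_10[(2/7)/(1/5)] = 2/7 × 0.1549 = 0.0443

D_KL(P||Q) = 0.0153 dits

Note: KL divergence is always non-negative and equals 0 iff P = Q.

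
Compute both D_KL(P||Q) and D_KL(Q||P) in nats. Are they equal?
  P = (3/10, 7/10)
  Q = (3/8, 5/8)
D_KL(P||Q) = 0.0124, D_KL(Q||P) = 0.0128

KL divergence is not symmetric: D_KL(P||Q) ≠ D_KL(Q||P) in general.

D_KL(P||Q) = 0.0124 nats
D_KL(Q||P) = 0.0128 nats

No, they are not equal!

This asymmetry is why KL divergence is not a true distance metric.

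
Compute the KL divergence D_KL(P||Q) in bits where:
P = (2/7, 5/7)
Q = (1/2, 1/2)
0.1369 bits

KL divergence: D_KL(P||Q) = Σ p(x) log(p(x)/q(x))

Computing term by term:
  x=0: 2/7 × log_2[(2/7)/(1/2)] = 2/7 × -0.8074 = -0.2307
  x=1: 5/7 × log_2[(5/7)/(1/2)] = 5/7 × 0.5146 = 0.3676

D_KL(P||Q) = 0.1369 bits

Note: KL divergence is always non-negative and equals 0 iff P = Q.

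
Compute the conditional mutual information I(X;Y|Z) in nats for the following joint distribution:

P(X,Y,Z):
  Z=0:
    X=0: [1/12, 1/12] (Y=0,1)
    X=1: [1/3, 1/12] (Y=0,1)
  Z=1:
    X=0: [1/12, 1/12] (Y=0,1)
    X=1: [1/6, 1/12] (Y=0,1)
0.0307 nats

Conditional mutual information: I(X;Y|Z) = H(X|Z) + H(Y|Z) - H(X,Y|Z)

H(Z) = 0.6792
H(X,Z) = 1.3086 → H(X|Z) = 0.6294
H(Y,Z) = 1.3086 → H(Y|Z) = 0.6294
H(X,Y,Z) = 1.9073 → H(X,Y|Z) = 1.2281

I(X;Y|Z) = 0.6294 + 0.6294 - 1.2281 = 0.0307 nats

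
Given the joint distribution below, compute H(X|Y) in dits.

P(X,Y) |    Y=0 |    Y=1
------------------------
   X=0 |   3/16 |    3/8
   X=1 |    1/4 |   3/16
0.2852 dits

Using the chain rule: H(X|Y) = H(X,Y) - H(Y)

First, compute H(X,Y) = 0.5829 dits

Marginal P(Y) = (7/16, 9/16)
H(Y) = 0.2976 dits

H(X|Y) = H(X,Y) - H(Y) = 0.5829 - 0.2976 = 0.2852 dits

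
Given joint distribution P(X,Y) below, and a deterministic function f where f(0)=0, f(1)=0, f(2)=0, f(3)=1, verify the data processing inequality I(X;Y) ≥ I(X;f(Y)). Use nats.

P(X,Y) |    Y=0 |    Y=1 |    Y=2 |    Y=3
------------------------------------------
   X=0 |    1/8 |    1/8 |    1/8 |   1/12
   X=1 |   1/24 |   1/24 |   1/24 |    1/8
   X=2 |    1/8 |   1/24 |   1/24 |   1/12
I(X;Y) = 0.0600, I(X;f(Y)) = 0.0385, inequality holds: 0.0600 ≥ 0.0385

Data Processing Inequality: For any Markov chain X → Y → Z, we have I(X;Y) ≥ I(X;Z).

Here Z = f(Y) is a deterministic function of Y, forming X → Y → Z.

Original I(X;Y) = 0.0600 nats

After applying f:
P(X,Z) where Z=f(Y):
- P(X,Z=0) = P(X,Y=0) + P(X,Y=1) + P(X,Y=2)
- P(X,Z=1) = P(X,Y=3)

I(X;Z) = I(X;f(Y)) = 0.0385 nats

Verification: 0.0600 ≥ 0.0385 ✓

Information cannot be created by processing; the function f can only lose information about X.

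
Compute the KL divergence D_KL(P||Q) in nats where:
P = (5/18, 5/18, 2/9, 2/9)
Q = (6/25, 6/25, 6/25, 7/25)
0.0128 nats

KL divergence: D_KL(P||Q) = Σ p(x) log(p(x)/q(x))

Computing term by term:
  x=0: 5/18 × log_e[(5/18)/(6/25)] = 5/18 × 0.1462 = 0.0406
  x=1: 5/18 × log_e[(5/18)/(6/25)] = 5/18 × 0.1462 = 0.0406
  x=2: 2/9 × log_e[(2/9)/(6/25)] = 2/9 × -0.0770 = -0.0171
  x=3: 2/9 × log_e[(2/9)/(7/25)] = 2/9 × -0.2311 = -0.0514

D_KL(P||Q) = 0.0128 nats

Note: KL divergence is always non-negative and equals 0 iff P = Q.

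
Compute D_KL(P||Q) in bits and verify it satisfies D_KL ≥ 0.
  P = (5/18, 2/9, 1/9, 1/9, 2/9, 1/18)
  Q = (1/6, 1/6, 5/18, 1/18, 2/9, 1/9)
0.2056 bits

KL divergence satisfies the Gibbs inequality: D_KL(P||Q) ≥ 0 for all distributions P, Q.

D_KL(P||Q) = Σ p(x) log(p(x)/q(x))
Term by term:
  x=0: 5/18 × log_2[(5/18)/(1/6)] = 0.2047
  x=1: 2/9 × log_2[(2/9)/(1/6)] = 0.0922
  x=2: 1/9 × log_2[(1/9)/(5/18)] = -0.1469
  x=3: 1/9 × log_2[(1/9)/(1/18)] = 0.1111
  x=4: 2/9 × log_2[(2/9)/(2/9)] = 0.0000
  x=5: 1/18 × log_2[(1/18)/(1/9)] = -0.0556
D_KL(P||Q) = 0.2056 bits

D_KL(P||Q) = 0.2056 ≥ 0 ✓

This non-negativity is a fundamental property: relative entropy cannot be negative because it measures how different Q is from P.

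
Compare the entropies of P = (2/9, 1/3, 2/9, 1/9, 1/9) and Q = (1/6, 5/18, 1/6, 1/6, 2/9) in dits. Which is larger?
Q

Computing entropies in dits:
H(P) = 0.6614
H(Q) = 0.6888

Distribution Q has higher entropy.

Intuition: The distribution closer to uniform (more spread out) has higher entropy.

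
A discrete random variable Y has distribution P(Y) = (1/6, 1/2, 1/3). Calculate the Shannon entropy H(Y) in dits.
0.4392 dits

Shannon entropy is H(X) = -Σ p(x) log p(x).

For P = (1/6, 1/2, 1/3):
H = -1/6 × log_10(1/6) -1/2 × log_10(1/2) -1/3 × log_10(1/3)
H = 0.4392 dits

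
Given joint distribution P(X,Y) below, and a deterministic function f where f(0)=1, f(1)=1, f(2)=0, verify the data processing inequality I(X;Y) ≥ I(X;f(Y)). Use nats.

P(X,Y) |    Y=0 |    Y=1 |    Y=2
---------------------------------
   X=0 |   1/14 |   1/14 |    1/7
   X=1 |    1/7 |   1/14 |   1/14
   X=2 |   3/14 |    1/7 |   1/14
I(X;Y) = 0.0514, I(X;f(Y)) = 0.0465, inequality holds: 0.0514 ≥ 0.0465

Data Processing Inequality: For any Markov chain X → Y → Z, we have I(X;Y) ≥ I(X;Z).

Here Z = f(Y) is a deterministic function of Y, forming X → Y → Z.

Original I(X;Y) = 0.0514 nats

After applying f:
P(X,Z) where Z=f(Y):
- P(X,Z=0) = P(X,Y=2)
- P(X,Z=1) = P(X,Y=0) + P(X,Y=1)

I(X;Z) = I(X;f(Y)) = 0.0465 nats

Verification: 0.0514 ≥ 0.0465 ✓

Information cannot be created by processing; the function f can only lose information about X.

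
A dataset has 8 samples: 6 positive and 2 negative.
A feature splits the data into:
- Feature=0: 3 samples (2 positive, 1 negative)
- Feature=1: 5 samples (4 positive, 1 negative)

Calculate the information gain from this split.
0.0157 bits

Information Gain = H(Y) - H(Y|Feature)

Before split:
P(positive) = 6/8 = 0.7500
H(Y) = 0.8113 bits

After split:
Feature=0: H = 0.9183 bits (weight = 3/8)
Feature=1: H = 0.7219 bits (weight = 5/8)
H(Y|Feature) = (3/8)×0.9183 + (5/8)×0.7219 = 0.7956 bits

Information Gain = 0.8113 - 0.7956 = 0.0157 bits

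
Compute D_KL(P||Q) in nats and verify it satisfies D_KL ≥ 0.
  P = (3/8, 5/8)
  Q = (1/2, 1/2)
0.0316 nats

KL divergence satisfies the Gibbs inequality: D_KL(P||Q) ≥ 0 for all distributions P, Q.

D_KL(P||Q) = Σ p(x) log(p(x)/q(x))
Term by term:
  x=0: 3/8 × log_e[(3/8)/(1/2)] = -0.1079
  x=1: 5/8 × log_e[(5/8)/(1/2)] = 0.1395
D_KL(P||Q) = 0.0316 nats

D_KL(P||Q) = 0.0316 ≥ 0 ✓

This non-negativity is a fundamental property: relative entropy cannot be negative because it measures how different Q is from P.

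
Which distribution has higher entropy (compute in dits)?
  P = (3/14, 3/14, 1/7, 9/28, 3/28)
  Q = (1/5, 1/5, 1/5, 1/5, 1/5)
Q

Computing entropies in dits:
H(P) = 0.6698
H(Q) = 0.6990

Distribution Q has higher entropy.

Intuition: The distribution closer to uniform (more spread out) has higher entropy.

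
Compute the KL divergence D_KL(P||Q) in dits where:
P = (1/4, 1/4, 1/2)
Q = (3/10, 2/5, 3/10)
0.0401 dits

KL divergence: D_KL(P||Q) = Σ p(x) log(p(x)/q(x))

Computing term by term:
  x=0: 1/4 × log_10[(1/4)/(3/10)] = 1/4 × -0.0792 = -0.0198
  x=1: 1/4 × log_10[(1/4)/(2/5)] = 1/4 × -0.2041 = -0.0510
  x=2: 1/2 × log_10[(1/2)/(3/10)] = 1/2 × 0.2218 = 0.1109

D_KL(P||Q) = 0.0401 dits

Note: KL divergence is always non-negative and equals 0 iff P = Q.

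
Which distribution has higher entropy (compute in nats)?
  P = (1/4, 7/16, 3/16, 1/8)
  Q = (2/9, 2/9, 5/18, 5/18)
Q

Computing entropies in nats:
H(P) = 1.2820
H(Q) = 1.3801

Distribution Q has higher entropy.

Intuition: The distribution closer to uniform (more spread out) has higher entropy.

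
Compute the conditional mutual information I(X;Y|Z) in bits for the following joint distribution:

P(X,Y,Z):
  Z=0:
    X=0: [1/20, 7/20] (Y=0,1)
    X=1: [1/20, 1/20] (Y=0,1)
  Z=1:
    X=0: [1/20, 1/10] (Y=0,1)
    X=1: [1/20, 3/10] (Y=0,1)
0.0597 bits

Conditional mutual information: I(X;Y|Z) = H(X|Z) + H(Y|Z) - H(X,Y|Z)

H(Z) = 1.0000
H(X,Z) = 1.8016 → H(X|Z) = 0.8016
H(Y,Z) = 1.7219 → H(Y|Z) = 0.7219
H(X,Y,Z) = 2.4639 → H(X,Y|Z) = 1.4639

I(X;Y|Z) = 0.8016 + 0.7219 - 1.4639 = 0.0597 bits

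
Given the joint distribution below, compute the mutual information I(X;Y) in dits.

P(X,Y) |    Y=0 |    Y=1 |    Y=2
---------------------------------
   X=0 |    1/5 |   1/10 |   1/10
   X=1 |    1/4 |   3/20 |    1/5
0.0020 dits

Mutual information: I(X;Y) = H(X) + H(Y) - H(X,Y)

Marginals:
P(X) = (2/5, 3/5), H(X) = 0.2923 dits
P(Y) = (9/20, 1/4, 3/10), H(Y) = 0.4634 dits

Joint entropy: H(X,Y) = 0.7537 dits

I(X;Y) = 0.2923 + 0.4634 - 0.7537 = 0.0020 dits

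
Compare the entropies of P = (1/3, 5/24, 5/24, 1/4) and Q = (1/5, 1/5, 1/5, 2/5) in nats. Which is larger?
P

Computing entropies in nats:
H(P) = 1.3664
H(Q) = 1.3322

Distribution P has higher entropy.

Intuition: The distribution closer to uniform (more spread out) has higher entropy.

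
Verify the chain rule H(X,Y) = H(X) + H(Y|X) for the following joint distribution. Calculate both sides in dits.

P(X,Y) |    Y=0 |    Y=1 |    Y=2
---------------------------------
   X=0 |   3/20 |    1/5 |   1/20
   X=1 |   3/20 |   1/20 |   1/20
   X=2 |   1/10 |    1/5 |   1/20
H(X,Y) = 0.8870, H(X) = 0.4693, H(Y|X) = 0.4177 (all in dits)

Chain rule: H(X,Y) = H(X) + H(Y|X)

Left side — joint entropy directly:
H(X,Y) = -Σ p(x,y) log p(x,y) = 0.8870 dits

Right side — compute H(Y|X) from the conditional distributions:
P(X) = (2/5, 1/4, 7/20), so H(X) = 0.4693 dits
H(Y|X) = Σ_x P(X=x) · H(Y|X=x):
  P(Y|X=0) = (3/8, 1/2, 1/8), H(Y|X=0) = 0.4231, weight P(X=0) = 2/5
  P(Y|X=1) = (3/5, 1/5, 1/5), H(Y|X=1) = 0.4127, weight P(X=1) = 1/4
  P(Y|X=2) = (2/7, 4/7, 1/7), H(Y|X=2) = 0.4151, weight P(X=2) = 7/20
H(Y|X) = 0.4177 dits

H(X) + H(Y|X) = 0.4693 + 0.4177 = 0.8870 dits

Both sides equal 0.8870 dits. ✓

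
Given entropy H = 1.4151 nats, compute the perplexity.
4.1169

Perplexity is e^H (or exp(H) for natural log).

H = 1.4151 nats
Perplexity = e^1.4151 = 4.1169

Interpretation: The model's uncertainty is equivalent to choosing uniformly among 4.1 options.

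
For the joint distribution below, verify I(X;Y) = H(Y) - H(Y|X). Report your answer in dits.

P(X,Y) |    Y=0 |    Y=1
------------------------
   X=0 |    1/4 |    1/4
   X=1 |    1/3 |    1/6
I(X;Y) = 0.0062 dits

Mutual information has multiple equivalent forms:
- I(X;Y) = H(X) - H(X|Y)
- I(X;Y) = H(Y) - H(Y|X)
- I(X;Y) = H(X) + H(Y) - H(X,Y)

Computing all quantities:
H(X) = 0.3010, H(Y) = 0.2950, H(X,Y) = 0.5898
H(X|Y) = 0.2948, H(Y|X) = 0.2887

Verification:
H(X) - H(X|Y) = 0.3010 - 0.2948 = 0.0062
H(Y) - H(Y|X) = 0.2950 - 0.2887 = 0.0062
H(X) + H(Y) - H(X,Y) = 0.3010 + 0.2950 - 0.5898 = 0.0062

All forms give I(X;Y) = 0.0062 dits. ✓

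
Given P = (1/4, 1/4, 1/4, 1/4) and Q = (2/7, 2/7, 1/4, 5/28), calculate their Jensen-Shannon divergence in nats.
0.0042 nats

Jensen-Shannon divergence is:
JSD(P||Q) = 0.5 × D_KL(P||M) + 0.5 × D_KL(Q||M)
where M = 0.5 × (P + Q) is the mixture distribution.

M = 0.5 × (1/4, 1/4, 1/4, 1/4) + 0.5 × (2/7, 2/7, 1/4, 5/28) = (0.267857, 0.267857, 1/4, 3/14)

D_KL(P||M) = 0.0040 nats
D_KL(Q||M) = 0.0043 nats

JSD(P||Q) = 0.5 × 0.0040 + 0.5 × 0.0043 = 0.0042 nats

Unlike KL divergence, JSD is symmetric and bounded: 0 ≤ JSD ≤ log(2).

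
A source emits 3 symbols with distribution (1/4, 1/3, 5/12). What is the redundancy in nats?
0.0211 nats

Redundancy measures how far a source is from maximum entropy:
R = H_max - H(X)

Maximum entropy for 3 symbols: H_max = log_e(3) = 1.0986 nats
Actual entropy: H(X) = 1.0776 nats
Redundancy: R = 1.0986 - 1.0776 = 0.0211 nats

This redundancy represents potential for compression: the source could be compressed by 0.0211 nats per symbol.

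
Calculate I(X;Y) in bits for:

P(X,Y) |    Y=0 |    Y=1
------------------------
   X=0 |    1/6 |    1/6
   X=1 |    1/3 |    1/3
0.0000 bits

Mutual information: I(X;Y) = H(X) + H(Y) - H(X,Y)

Marginals:
P(X) = (1/3, 2/3), H(X) = 0.9183 bits
P(Y) = (1/2, 1/2), H(Y) = 1.0000 bits

Joint entropy: H(X,Y) = 1.9183 bits

I(X;Y) = 0.9183 + 1.0000 - 1.9183 = 0.0000 bits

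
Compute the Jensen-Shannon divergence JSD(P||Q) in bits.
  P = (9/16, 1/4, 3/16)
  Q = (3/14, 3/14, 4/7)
0.1327 bits

Jensen-Shannon divergence is:
JSD(P||Q) = 0.5 × D_KL(P||M) + 0.5 × D_KL(Q||M)
where M = 0.5 × (P + Q) is the mixture distribution.

M = 0.5 × (9/16, 1/4, 3/16) + 0.5 × (3/14, 3/14, 4/7) = (0.388393, 0.232143, 0.379464)

D_KL(P||M) = 0.1366 bits
D_KL(Q||M) = 0.1289 bits

JSD(P||Q) = 0.5 × 0.1366 + 0.5 × 0.1289 = 0.1327 bits

Unlike KL divergence, JSD is symmetric and bounded: 0 ≤ JSD ≤ log(2).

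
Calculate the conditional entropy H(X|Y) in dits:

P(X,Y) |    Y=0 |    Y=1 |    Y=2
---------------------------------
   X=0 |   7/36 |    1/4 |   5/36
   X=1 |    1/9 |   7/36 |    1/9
0.2938 dits

Using the chain rule: H(X|Y) = H(X,Y) - H(Y)

First, compute H(X,Y) = 0.7582 dits

Marginal P(Y) = (11/36, 4/9, 1/4)
H(Y) = 0.4644 dits

H(X|Y) = H(X,Y) - H(Y) = 0.7582 - 0.4644 = 0.2938 dits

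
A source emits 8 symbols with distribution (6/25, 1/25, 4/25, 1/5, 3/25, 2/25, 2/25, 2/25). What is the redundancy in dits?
0.0575 dits

Redundancy measures how far a source is from maximum entropy:
R = H_max - H(X)

Maximum entropy for 8 symbols: H_max = log_10(8) = 0.9031 dits
Actual entropy: H(X) = 0.8456 dits
Redundancy: R = 0.9031 - 0.8456 = 0.0575 dits

This redundancy represents potential for compression: the source could be compressed by 0.0575 dits per symbol.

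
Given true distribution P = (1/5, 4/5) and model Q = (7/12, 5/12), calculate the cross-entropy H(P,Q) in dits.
0.3510 dits

Cross-entropy: H(P,Q) = -Σ p(x) log q(x)

Alternatively: H(P,Q) = H(P) + D_KL(P||Q)
H(P) = 0.2173 dits
D_KL(P||Q) = 0.1337 dits

H(P,Q) = 0.2173 + 0.1337 = 0.3510 dits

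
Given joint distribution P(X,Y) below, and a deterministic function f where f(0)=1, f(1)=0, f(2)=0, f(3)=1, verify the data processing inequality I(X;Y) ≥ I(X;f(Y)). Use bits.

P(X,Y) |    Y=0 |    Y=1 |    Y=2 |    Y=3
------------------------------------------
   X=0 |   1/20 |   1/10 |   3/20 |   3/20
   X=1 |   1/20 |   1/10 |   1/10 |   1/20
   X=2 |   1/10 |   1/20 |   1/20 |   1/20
I(X;Y) = 0.0785, I(X;f(Y)) = 0.0286, inequality holds: 0.0785 ≥ 0.0286

Data Processing Inequality: For any Markov chain X → Y → Z, we have I(X;Y) ≥ I(X;Z).

Here Z = f(Y) is a deterministic function of Y, forming X → Y → Z.

Original I(X;Y) = 0.0785 bits

After applying f:
P(X,Z) where Z=f(Y):
- P(X,Z=0) = P(X,Y=1) + P(X,Y=2)
- P(X,Z=1) = P(X,Y=0) + P(X,Y=3)

I(X;Z) = I(X;f(Y)) = 0.0286 bits

Verification: 0.0785 ≥ 0.0286 ✓

Information cannot be created by processing; the function f can only lose information about X.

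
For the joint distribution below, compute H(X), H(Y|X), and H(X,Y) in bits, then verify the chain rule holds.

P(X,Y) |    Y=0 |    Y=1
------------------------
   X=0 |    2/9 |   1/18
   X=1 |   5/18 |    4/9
H(X,Y) = 1.7472, H(X) = 0.8524, H(Y|X) = 0.8948 (all in bits)

Chain rule: H(X,Y) = H(X) + H(Y|X)

Left side — joint entropy directly:
H(X,Y) = -Σ p(x,y) log p(x,y) = 1.7472 bits

Right side — compute H(Y|X) from the conditional distributions:
P(X) = (5/18, 13/18), so H(X) = 0.8524 bits
H(Y|X) = Σ_x P(X=x) · H(Y|X=x):
  P(Y|X=0) = (4/5, 1/5), H(Y|X=0) = 0.7219, weight P(X=0) = 5/18
  P(Y|X=1) = (5/13, 8/13), H(Y|X=1) = 0.9612, weight P(X=1) = 13/18
H(Y|X) = 0.8948 bits

H(X) + H(Y|X) = 0.8524 + 0.8948 = 1.7472 bits

Both sides equal 1.7472 bits. ✓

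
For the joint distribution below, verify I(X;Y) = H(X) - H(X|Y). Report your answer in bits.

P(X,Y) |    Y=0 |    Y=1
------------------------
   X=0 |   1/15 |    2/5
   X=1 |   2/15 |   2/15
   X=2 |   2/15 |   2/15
I(X;Y) = 0.1088 bits

Mutual information has multiple equivalent forms:
- I(X;Y) = H(X) - H(X|Y)
- I(X;Y) = H(Y) - H(Y|X)
- I(X;Y) = H(X) + H(Y) - H(X,Y)

Computing all quantities:
H(X) = 1.5301, H(Y) = 0.9183, H(X,Y) = 2.3396
H(X|Y) = 1.4213, H(Y|X) = 0.8094

Verification:
H(X) - H(X|Y) = 1.5301 - 1.4213 = 0.1088
H(Y) - H(Y|X) = 0.9183 - 0.8094 = 0.1088
H(X) + H(Y) - H(X,Y) = 1.5301 + 0.9183 - 2.3396 = 0.1088

All forms give I(X;Y) = 0.1088 bits. ✓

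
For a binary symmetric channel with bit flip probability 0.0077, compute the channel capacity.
0.9349 bits

For a binary symmetric channel (BSC) with error probability p:
Capacity C = 1 - H(p) bits per symbol

where H(p) = -p log₂(p) - (1-p) log₂(1-p) is the binary entropy function.

H(0.0077) = 0.0651 bits
C = 1 - 0.0651 = 0.9349 bits per symbol

This means we can reliably transmit up to 0.9349 bits of information per channel use.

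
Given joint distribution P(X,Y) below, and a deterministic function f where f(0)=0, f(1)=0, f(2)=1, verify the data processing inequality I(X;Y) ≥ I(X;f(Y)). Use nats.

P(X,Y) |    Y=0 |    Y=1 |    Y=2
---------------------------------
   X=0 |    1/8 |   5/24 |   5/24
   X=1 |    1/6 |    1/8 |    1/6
I(X;Y) = 0.0124, I(X;f(Y)) = 0.0002, inequality holds: 0.0124 ≥ 0.0002

Data Processing Inequality: For any Markov chain X → Y → Z, we have I(X;Y) ≥ I(X;Z).

Here Z = f(Y) is a deterministic function of Y, forming X → Y → Z.

Original I(X;Y) = 0.0124 nats

After applying f:
P(X,Z) where Z=f(Y):
- P(X,Z=0) = P(X,Y=0) + P(X,Y=1)
- P(X,Z=1) = P(X,Y=2)

I(X;Z) = I(X;f(Y)) = 0.0002 nats

Verification: 0.0124 ≥ 0.0002 ✓

Information cannot be created by processing; the function f can only lose information about X.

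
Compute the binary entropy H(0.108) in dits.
0.1487 dits

The binary entropy function is:
H(p) = -p log(p) - (1-p) log(1-p)

H(0.108) = -0.108 × log_10(0.108) - 0.892 × log_10(0.892)
H(0.108) = 0.1487 dits

Note: Binary entropy is maximized at p=0.5 (H=1 bit) and minimized at p=0 or p=1 (H=0).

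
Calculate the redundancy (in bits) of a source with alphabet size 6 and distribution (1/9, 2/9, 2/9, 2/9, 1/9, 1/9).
0.0817 bits

Redundancy measures how far a source is from maximum entropy:
R = H_max - H(X)

Maximum entropy for 6 symbols: H_max = log_2(6) = 2.5850 bits
Actual entropy: H(X) = 2.5033 bits
Redundancy: R = 2.5850 - 2.5033 = 0.0817 bits

This redundancy represents potential for compression: the source could be compressed by 0.0817 bits per symbol.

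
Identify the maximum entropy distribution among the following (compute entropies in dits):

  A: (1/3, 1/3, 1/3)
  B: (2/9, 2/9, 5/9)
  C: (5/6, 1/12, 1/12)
A

For a discrete distribution over n outcomes, entropy is maximized by the uniform distribution.

Computing entropies:
H(A) = 0.4771 dits
H(B) = 0.4321 dits
H(C) = 0.2458 dits

The uniform distribution (where all probabilities equal 1/3) achieves the maximum entropy of log_10(3) = 0.4771 dits.

Distribution A has the highest entropy.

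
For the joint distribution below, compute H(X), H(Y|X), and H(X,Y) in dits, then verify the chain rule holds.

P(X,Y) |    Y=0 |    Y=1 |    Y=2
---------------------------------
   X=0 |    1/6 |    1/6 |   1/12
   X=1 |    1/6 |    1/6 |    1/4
H(X,Y) = 0.7592, H(X) = 0.2950, H(Y|X) = 0.4642 (all in dits)

Chain rule: H(X,Y) = H(X) + H(Y|X)

Left side — joint entropy directly:
H(X,Y) = -Σ p(x,y) log p(x,y) = 0.7592 dits

Right side — compute H(Y|X) from the conditional distributions:
P(X) = (5/12, 7/12), so H(X) = 0.2950 dits
H(Y|X) = Σ_x P(X=x) · H(Y|X=x):
  P(Y|X=0) = (2/5, 2/5, 1/5), H(Y|X=0) = 0.4581, weight P(X=0) = 5/12
  P(Y|X=1) = (2/7, 2/7, 3/7), H(Y|X=1) = 0.4686, weight P(X=1) = 7/12
H(Y|X) = 0.4642 dits

H(X) + H(Y|X) = 0.2950 + 0.4642 = 0.7592 dits

Both sides equal 0.7592 dits. ✓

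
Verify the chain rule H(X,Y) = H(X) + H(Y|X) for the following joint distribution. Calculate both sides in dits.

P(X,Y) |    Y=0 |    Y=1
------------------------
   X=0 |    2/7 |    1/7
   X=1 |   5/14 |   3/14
H(X,Y) = 0.5792, H(X) = 0.2966, H(Y|X) = 0.2827 (all in dits)

Chain rule: H(X,Y) = H(X) + H(Y|X)

Left side — joint entropy directly:
H(X,Y) = -Σ p(x,y) log p(x,y) = 0.5792 dits

Right side — compute H(Y|X) from the conditional distributions:
P(X) = (3/7, 4/7), so H(X) = 0.2966 dits
H(Y|X) = Σ_x P(X=x) · H(Y|X=x):
  P(Y|X=0) = (2/3, 1/3), H(Y|X=0) = 0.2764, weight P(X=0) = 3/7
  P(Y|X=1) = (5/8, 3/8), H(Y|X=1) = 0.2873, weight P(X=1) = 4/7
H(Y|X) = 0.2827 dits

H(X) + H(Y|X) = 0.2966 + 0.2827 = 0.5792 dits

Both sides equal 0.5792 dits. ✓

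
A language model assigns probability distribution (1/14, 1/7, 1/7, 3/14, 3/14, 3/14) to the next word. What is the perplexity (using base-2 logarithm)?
5.6676

Perplexity is 2^H (or exp(H) for natural log).

First, H = -Σ p log p = 2.5027 bits
Perplexity = 2^2.5027 = 5.6676

Interpretation: The model's uncertainty is equivalent to choosing uniformly among 5.7 options.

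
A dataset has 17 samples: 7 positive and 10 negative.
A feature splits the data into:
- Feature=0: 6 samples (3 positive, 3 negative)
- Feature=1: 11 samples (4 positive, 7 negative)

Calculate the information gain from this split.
0.0126 bits

Information Gain = H(Y) - H(Y|Feature)

Before split:
P(positive) = 7/17 = 0.4118
H(Y) = 0.9774 bits

After split:
Feature=0: H = 1.0000 bits (weight = 6/17)
Feature=1: H = 0.9457 bits (weight = 11/17)
H(Y|Feature) = (6/17)×1.0000 + (11/17)×0.9457 = 0.9648 bits

Information Gain = 0.9774 - 0.9648 = 0.0126 bits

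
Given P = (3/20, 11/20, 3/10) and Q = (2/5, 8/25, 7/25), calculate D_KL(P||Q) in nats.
0.1715 nats

KL divergence: D_KL(P||Q) = Σ p(x) log(p(x)/q(x))

Computing term by term:
  x=0: 3/20 × log_e[(3/20)/(2/5)] = 3/20 × -0.9808 = -0.1471
  x=1: 11/20 × log_e[(11/20)/(8/25)] = 11/20 × 0.5416 = 0.2979
  x=2: 3/10 × log_e[(3/10)/(7/25)] = 3/10 × 0.0690 = 0.0207

D_KL(P||Q) = 0.1715 nats

Note: KL divergence is always non-negative and equals 0 iff P = Q.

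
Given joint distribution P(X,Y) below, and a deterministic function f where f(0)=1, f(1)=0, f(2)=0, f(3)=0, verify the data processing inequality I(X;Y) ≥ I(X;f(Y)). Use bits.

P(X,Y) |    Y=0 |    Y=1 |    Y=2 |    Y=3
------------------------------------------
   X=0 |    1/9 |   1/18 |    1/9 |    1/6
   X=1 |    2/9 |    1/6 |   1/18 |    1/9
I(X;Y) = 0.0819, I(X;f(Y)) = 0.0183, inequality holds: 0.0819 ≥ 0.0183

Data Processing Inequality: For any Markov chain X → Y → Z, we have I(X;Y) ≥ I(X;Z).

Here Z = f(Y) is a deterministic function of Y, forming X → Y → Z.

Original I(X;Y) = 0.0819 bits

After applying f:
P(X,Z) where Z=f(Y):
- P(X,Z=0) = P(X,Y=1) + P(X,Y=2) + P(X,Y=3)
- P(X,Z=1) = P(X,Y=0)

I(X;Z) = I(X;f(Y)) = 0.0183 bits

Verification: 0.0819 ≥ 0.0183 ✓

Information cannot be created by processing; the function f can only lose information about X.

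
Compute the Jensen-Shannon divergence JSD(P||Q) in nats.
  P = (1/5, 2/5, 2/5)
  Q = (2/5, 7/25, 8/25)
0.0245 nats

Jensen-Shannon divergence is:
JSD(P||Q) = 0.5 × D_KL(P||M) + 0.5 × D_KL(Q||M)
where M = 0.5 × (P + Q) is the mixture distribution.

M = 0.5 × (1/5, 2/5, 2/5) + 0.5 × (2/5, 7/25, 8/25) = (3/10, 0.34, 9/25)

D_KL(P||M) = 0.0261 nats
D_KL(Q||M) = 0.0230 nats

JSD(P||Q) = 0.5 × 0.0261 + 0.5 × 0.0230 = 0.0245 nats

Unlike KL divergence, JSD is symmetric and bounded: 0 ≤ JSD ≤ log(2).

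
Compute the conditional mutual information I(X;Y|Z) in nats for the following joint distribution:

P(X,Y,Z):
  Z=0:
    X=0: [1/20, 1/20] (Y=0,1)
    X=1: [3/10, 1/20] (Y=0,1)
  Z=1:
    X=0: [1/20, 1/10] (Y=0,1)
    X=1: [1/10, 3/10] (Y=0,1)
0.0274 nats

Conditional mutual information: I(X;Y|Z) = H(X|Z) + H(Y|Z) - H(X,Y|Z)

H(Z) = 0.6881
H(X,Z) = 1.2488 → H(X|Z) = 0.5606
H(Y,Z) = 1.2488 → H(Y|Z) = 0.5606
H(X,Y,Z) = 1.7820 → H(X,Y|Z) = 1.0939

I(X;Y|Z) = 0.5606 + 0.5606 - 1.0939 = 0.0274 nats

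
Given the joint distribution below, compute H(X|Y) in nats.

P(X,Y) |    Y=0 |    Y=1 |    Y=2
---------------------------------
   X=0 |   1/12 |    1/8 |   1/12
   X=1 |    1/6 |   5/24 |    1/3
0.5882 nats

Using the chain rule: H(X|Y) = H(X,Y) - H(Y)

First, compute H(X,Y) = 1.6657 nats

Marginal P(Y) = (1/4, 1/3, 5/12)
H(Y) = 1.0776 nats

H(X|Y) = H(X,Y) - H(Y) = 1.6657 - 1.0776 = 0.5882 nats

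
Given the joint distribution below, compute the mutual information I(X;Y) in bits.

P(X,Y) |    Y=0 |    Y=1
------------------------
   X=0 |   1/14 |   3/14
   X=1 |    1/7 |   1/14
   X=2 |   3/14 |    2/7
0.0640 bits

Mutual information: I(X;Y) = H(X) + H(Y) - H(X,Y)

Marginals:
P(X) = (2/7, 3/14, 1/2), H(X) = 1.4926 bits
P(Y) = (3/7, 4/7), H(Y) = 0.9852 bits

Joint entropy: H(X,Y) = 2.4138 bits

I(X;Y) = 1.4926 + 0.9852 - 2.4138 = 0.0640 bits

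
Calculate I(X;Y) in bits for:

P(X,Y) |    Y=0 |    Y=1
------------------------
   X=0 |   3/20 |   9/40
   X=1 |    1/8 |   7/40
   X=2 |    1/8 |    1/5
0.0005 bits

Mutual information: I(X;Y) = H(X) + H(Y) - H(X,Y)

Marginals:
P(X) = (3/8, 3/10, 13/40), H(X) = 1.5787 bits
P(Y) = (2/5, 3/5), H(Y) = 0.9710 bits

Joint entropy: H(X,Y) = 2.5492 bits

I(X;Y) = 1.5787 + 0.9710 - 2.5492 = 0.0005 bits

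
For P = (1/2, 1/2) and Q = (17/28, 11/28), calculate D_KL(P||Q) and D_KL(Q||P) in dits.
D_KL(P||Q) = 0.0102, D_KL(Q||P) = 0.0100

KL divergence is not symmetric: D_KL(P||Q) ≠ D_KL(Q||P) in general.

D_KL(P||Q) = 0.0102 dits
D_KL(Q||P) = 0.0100 dits

No, they are not equal!

This asymmetry is why KL divergence is not a true distance metric.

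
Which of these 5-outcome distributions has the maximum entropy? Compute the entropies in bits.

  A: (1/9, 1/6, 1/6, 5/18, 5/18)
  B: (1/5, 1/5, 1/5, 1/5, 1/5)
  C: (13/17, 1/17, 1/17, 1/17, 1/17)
B

For a discrete distribution over n outcomes, entropy is maximized by the uniform distribution.

Computing entropies:
H(A) = 2.2405 bits
H(B) = 2.3219 bits
H(C) = 1.2577 bits

The uniform distribution (where all probabilities equal 1/5) achieves the maximum entropy of log_2(5) = 2.3219 bits.

Distribution B has the highest entropy.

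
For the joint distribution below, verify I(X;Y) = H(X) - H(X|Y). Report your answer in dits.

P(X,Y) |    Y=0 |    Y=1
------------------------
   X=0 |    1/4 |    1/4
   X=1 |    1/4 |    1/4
I(X;Y) = 0.0000 dits

Mutual information has multiple equivalent forms:
- I(X;Y) = H(X) - H(X|Y)
- I(X;Y) = H(Y) - H(Y|X)
- I(X;Y) = H(X) + H(Y) - H(X,Y)

Computing all quantities:
H(X) = 0.3010, H(Y) = 0.3010, H(X,Y) = 0.6021
H(X|Y) = 0.3010, H(Y|X) = 0.3010

Verification:
H(X) - H(X|Y) = 0.3010 - 0.3010 = 0.0000
H(Y) - H(Y|X) = 0.3010 - 0.3010 = 0.0000
H(X) + H(Y) - H(X,Y) = 0.3010 + 0.3010 - 0.6021 = 0.0000

All forms give I(X;Y) = 0.0000 dits. ✓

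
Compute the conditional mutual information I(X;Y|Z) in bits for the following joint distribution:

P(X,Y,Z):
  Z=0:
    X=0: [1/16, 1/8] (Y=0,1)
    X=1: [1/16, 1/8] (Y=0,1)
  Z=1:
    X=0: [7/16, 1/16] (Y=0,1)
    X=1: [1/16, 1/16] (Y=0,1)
0.0544 bits

Conditional mutual information: I(X;Y|Z) = H(X|Z) + H(Y|Z) - H(X,Y|Z)

H(Z) = 0.9544
H(X,Z) = 1.7806 → H(X|Z) = 0.8262
H(Y,Z) = 1.7500 → H(Y|Z) = 0.7956
H(X,Y,Z) = 2.5218 → H(X,Y|Z) = 1.5673

I(X;Y|Z) = 0.8262 + 0.7956 - 1.5673 = 0.0544 bits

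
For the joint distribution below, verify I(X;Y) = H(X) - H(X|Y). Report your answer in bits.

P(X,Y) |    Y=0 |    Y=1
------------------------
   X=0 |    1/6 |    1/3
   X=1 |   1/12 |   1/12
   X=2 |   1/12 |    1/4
I(X;Y) = 0.0221 bits

Mutual information has multiple equivalent forms:
- I(X;Y) = H(X) - H(X|Y)
- I(X;Y) = H(Y) - H(Y|X)
- I(X;Y) = H(X) + H(Y) - H(X,Y)

Computing all quantities:
H(X) = 1.4591, H(Y) = 0.9183, H(X,Y) = 2.3554
H(X|Y) = 1.4371, H(Y|X) = 0.8962

Verification:
H(X) - H(X|Y) = 1.4591 - 1.4371 = 0.0221
H(Y) - H(Y|X) = 0.9183 - 0.8962 = 0.0221
H(X) + H(Y) - H(X,Y) = 1.4591 + 0.9183 - 2.3554 = 0.0221

All forms give I(X;Y) = 0.0221 bits. ✓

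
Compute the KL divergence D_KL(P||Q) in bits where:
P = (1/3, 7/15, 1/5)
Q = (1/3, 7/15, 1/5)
0.0000 bits

KL divergence: D_KL(P||Q) = Σ p(x) log(p(x)/q(x))

Computing term by term:
  x=0: 1/3 × log_2[(1/3)/(1/3)] = 1/3 × 0.0000 = 0.0000
  x=1: 7/15 × log_2[(7/15)/(7/15)] = 7/15 × 0.0000 = 0.0000
  x=2: 1/5 × log_2[(1/5)/(1/5)] = 1/5 × 0.0000 = 0.0000

D_KL(P||Q) = 0.0000 bits

Note: KL divergence is always non-negative and equals 0 iff P = Q.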